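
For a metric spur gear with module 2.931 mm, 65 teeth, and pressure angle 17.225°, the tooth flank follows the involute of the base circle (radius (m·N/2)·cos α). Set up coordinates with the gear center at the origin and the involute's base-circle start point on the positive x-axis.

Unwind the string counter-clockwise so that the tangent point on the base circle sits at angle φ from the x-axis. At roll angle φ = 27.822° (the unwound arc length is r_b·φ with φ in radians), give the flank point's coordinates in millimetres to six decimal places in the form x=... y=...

x=101.087876 y=3.391339

pitch radius r_p = m·N/2 = 2.931·65/2 = 95.257500
base radius r_b = r_p·cos α = 95.257500·cos 17.225° = 90.985129
roll angle φ = 27.822° = 0.48558550 rad
x = r_b·(cos φ + φ·sin φ) = 90.985129·(0.88440183 + 0.48558550·0.46672626) = 101.087876
y = r_b·(sin φ − φ·cos φ) = 90.985129·(0.46672626 − 0.48558550·0.88440183) = 3.391339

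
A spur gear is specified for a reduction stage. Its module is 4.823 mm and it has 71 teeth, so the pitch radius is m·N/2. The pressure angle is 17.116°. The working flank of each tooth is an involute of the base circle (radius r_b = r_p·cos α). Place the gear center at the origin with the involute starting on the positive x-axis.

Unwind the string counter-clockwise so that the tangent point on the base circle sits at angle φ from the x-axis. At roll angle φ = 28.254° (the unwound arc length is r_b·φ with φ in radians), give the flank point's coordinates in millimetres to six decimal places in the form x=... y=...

pitch radius r_p = m·N/2 = 4.823·71/2 = 171.216500
base radius r_b = r_p·cos α = 171.216500·cos 17.116° = 163.633469
roll angle φ = 28.254° = 0.49312533 rad
x = r_b·(cos φ + φ·sin φ) = 163.633469·(0.88085769 + 0.49312533·0.47338116) = 182.335782
y = r_b·(sin φ − φ·cos φ) = 163.633469·(0.47338116 − 0.49312533·0.88085769) = 6.383002

x=182.335782 y=6.383002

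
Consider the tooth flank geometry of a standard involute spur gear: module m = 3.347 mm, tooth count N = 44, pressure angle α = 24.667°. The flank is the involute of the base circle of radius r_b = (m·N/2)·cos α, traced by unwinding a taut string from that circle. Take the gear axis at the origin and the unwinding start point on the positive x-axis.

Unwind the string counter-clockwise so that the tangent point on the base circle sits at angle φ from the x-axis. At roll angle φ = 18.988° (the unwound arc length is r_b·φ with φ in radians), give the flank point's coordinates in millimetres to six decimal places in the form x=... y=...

pitch radius r_p = m·N/2 = 3.347·44/2 = 73.634000
base radius r_b = r_p·cos α = 73.634000·cos 24.667° = 66.914802
roll angle φ = 18.988° = 0.33140312 rad
x = r_b·(cos φ + φ·sin φ) = 66.914802·(0.94558674 + 0.33140312·0.32537012) = 70.489084
y = r_b·(sin φ − φ·cos φ) = 66.914802·(0.32537012 − 0.33140312·0.94558674) = 0.802959

x=70.489084 y=0.802959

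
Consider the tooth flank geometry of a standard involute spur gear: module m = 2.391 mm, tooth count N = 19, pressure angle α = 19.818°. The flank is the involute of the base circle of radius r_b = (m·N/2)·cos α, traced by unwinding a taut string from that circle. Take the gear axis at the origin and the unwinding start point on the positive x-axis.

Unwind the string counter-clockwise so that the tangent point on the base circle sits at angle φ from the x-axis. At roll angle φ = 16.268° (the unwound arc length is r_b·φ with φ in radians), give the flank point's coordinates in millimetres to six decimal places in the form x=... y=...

pitch radius r_p = m·N/2 = 2.391·19/2 = 22.714500
base radius r_b = r_p·cos α = 22.714500·cos 19.818° = 21.369218
roll angle φ = 16.268° = 0.28393016 rad
x = r_b·(cos φ + φ·sin φ) = 21.369218·(0.95996190 + 0.28393016·0.28013061) = 22.213290
y = r_b·(sin φ − φ·cos φ) = 21.369218·(0.28013061 − 0.28393016·0.95996190) = 0.161732

x=22.213290 y=0.161732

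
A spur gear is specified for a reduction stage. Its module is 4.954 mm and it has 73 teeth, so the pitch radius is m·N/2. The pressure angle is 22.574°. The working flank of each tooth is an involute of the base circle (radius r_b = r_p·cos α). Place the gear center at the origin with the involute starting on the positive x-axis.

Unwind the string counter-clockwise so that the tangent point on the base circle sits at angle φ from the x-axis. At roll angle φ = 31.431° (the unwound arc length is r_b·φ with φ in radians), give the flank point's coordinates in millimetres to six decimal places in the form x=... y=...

x=190.231641 y=8.914373

pitch radius r_p = m·N/2 = 4.954·73/2 = 180.821000
base radius r_b = r_p·cos α = 180.821000·cos 22.574° = 166.967310
roll angle φ = 31.431° = 0.54857444 rad
x = r_b·(cos φ + φ·sin φ) = 166.967310·(0.85326878 + 0.54857444·0.52147137) = 190.231641
y = r_b·(sin φ − φ·cos φ) = 166.967310·(0.52147137 − 0.54857444·0.85326878) = 8.914373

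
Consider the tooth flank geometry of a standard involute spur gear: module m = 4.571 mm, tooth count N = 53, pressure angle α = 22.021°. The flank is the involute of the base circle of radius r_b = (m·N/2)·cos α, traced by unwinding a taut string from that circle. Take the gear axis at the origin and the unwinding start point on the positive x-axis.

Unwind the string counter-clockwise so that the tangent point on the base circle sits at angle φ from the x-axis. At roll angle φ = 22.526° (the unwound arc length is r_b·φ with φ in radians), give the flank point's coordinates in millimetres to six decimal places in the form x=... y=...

pitch radius r_p = m·N/2 = 4.571·53/2 = 121.131500
base radius r_b = r_p·cos α = 121.131500·cos 22.021° = 112.294532
roll angle φ = 22.526° = 0.39315287 rad
x = r_b·(cos φ + φ·sin φ) = 112.294532·(0.92370578 + 0.39315287·0.38310264) = 120.640675
y = r_b·(sin φ − φ·cos φ) = 112.294532·(0.38310264 − 0.39315287·0.92370578) = 2.239721

x=120.640675 y=2.239721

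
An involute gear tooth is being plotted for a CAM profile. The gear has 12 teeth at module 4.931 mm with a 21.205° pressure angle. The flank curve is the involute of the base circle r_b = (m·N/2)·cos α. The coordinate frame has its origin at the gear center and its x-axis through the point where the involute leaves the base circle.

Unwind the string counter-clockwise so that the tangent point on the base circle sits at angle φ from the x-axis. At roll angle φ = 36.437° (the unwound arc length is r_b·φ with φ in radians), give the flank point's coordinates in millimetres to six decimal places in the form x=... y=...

x=32.609019 y=2.270441

pitch radius r_p = m·N/2 = 4.931·12/2 = 29.586000
base radius r_b = r_p·cos α = 29.586000·cos 21.205° = 27.582798
roll angle φ = 36.437° = 0.63594562 rad
x = r_b·(cos φ + φ·sin φ) = 27.582798·(0.80451042 + 0.63594562·0.59393854) = 32.609019
y = r_b·(sin φ − φ·cos φ) = 27.582798·(0.59393854 − 0.63594562·0.80451042) = 2.270441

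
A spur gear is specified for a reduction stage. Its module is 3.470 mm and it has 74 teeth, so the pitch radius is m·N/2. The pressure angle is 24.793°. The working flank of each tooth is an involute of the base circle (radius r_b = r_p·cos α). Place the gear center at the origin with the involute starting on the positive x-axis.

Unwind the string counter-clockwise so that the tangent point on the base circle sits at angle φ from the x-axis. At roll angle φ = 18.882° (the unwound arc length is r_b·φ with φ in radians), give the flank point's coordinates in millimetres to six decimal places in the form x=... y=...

pitch radius r_p = m·N/2 = 3.470·74/2 = 128.390000
base radius r_b = r_p·cos α = 128.390000·cos 24.793° = 116.556129
roll angle φ = 18.882° = 0.32955307 rad
x = r_b·(cos φ + φ·sin φ) = 116.556129·(0.94618707 + 0.32955307·0.32362018) = 122.714617
y = r_b·(sin φ − φ·cos φ) = 116.556129·(0.32362018 − 0.32955307·0.94618707) = 1.375517

x=122.714617 y=1.375517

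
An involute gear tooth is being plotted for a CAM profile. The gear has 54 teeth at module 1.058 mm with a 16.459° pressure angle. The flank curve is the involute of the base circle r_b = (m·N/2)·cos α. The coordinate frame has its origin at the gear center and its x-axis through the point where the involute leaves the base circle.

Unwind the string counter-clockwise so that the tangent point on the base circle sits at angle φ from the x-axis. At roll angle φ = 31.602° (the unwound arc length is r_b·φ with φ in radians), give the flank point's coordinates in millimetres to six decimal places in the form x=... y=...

pitch radius r_p = m·N/2 = 1.058·54/2 = 28.566000
base radius r_b = r_p·cos α = 28.566000·cos 16.459° = 27.395443
roll angle φ = 31.602° = 0.55155895 rad
x = r_b·(cos φ + φ·sin φ) = 27.395443·(0.85170864 + 0.55155895·0.52401564) = 31.250918
y = r_b·(sin φ − φ·cos φ) = 27.395443·(0.52401564 − 0.55155895·0.85170864) = 1.486151

x=31.250918 y=1.486151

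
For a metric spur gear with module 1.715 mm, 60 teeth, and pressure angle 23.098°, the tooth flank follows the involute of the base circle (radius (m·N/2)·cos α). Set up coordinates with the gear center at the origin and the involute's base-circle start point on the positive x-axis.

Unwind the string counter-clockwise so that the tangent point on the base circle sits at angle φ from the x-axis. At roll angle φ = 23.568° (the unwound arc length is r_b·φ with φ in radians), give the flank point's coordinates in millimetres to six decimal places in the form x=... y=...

pitch radius r_p = m·N/2 = 1.715·60/2 = 51.450000
base radius r_b = r_p·cos α = 51.450000·cos 23.098° = 47.325521
roll angle φ = 23.568° = 0.41133920 rad
x = r_b·(cos φ + φ·sin φ) = 47.325521·(0.91658618 + 0.41133920·0.39983718) = 51.161485
y = r_b·(sin φ − φ·cos φ) = 47.325521·(0.39983718 − 0.41133920·0.91658618) = 1.079464

x=51.161485 y=1.079464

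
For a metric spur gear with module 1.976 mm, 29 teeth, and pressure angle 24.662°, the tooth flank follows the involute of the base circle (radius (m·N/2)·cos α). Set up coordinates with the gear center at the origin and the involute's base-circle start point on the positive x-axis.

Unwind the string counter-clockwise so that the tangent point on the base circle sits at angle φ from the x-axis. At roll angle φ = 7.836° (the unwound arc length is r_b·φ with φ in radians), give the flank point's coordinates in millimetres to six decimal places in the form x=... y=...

pitch radius r_p = m·N/2 = 1.976·29/2 = 28.652000
base radius r_b = r_p·cos α = 28.652000·cos 24.662° = 26.038511
roll angle φ = 7.836° = 0.13676400 rad
x = r_b·(cos φ + φ·sin φ) = 26.038511·(0.99066237 + 0.13676400·0.13633805) = 26.280891
y = r_b·(sin φ − φ·cos φ) = 26.038511·(0.13633805 − 0.13676400·0.99066237) = 0.022161

x=26.280891 y=0.022161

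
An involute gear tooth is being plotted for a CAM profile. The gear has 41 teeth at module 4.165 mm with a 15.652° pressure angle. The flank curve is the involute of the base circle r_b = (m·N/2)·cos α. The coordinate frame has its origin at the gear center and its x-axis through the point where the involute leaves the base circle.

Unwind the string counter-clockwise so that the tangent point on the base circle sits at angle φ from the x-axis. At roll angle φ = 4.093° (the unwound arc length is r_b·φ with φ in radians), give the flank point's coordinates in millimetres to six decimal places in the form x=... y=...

pitch radius r_p = m·N/2 = 4.165·41/2 = 85.382500
base radius r_b = r_p·cos α = 85.382500·cos 15.652° = 82.216355
roll angle φ = 4.093° = 0.07143633 rad
x = r_b·(cos φ + φ·sin φ) = 82.216355·(0.99744951 + 0.07143633·0.07137558) = 82.425869
y = r_b·(sin φ − φ·cos φ) = 82.216355·(0.07137558 − 0.07143633·0.99744951) = 0.009986

x=82.425869 y=0.009986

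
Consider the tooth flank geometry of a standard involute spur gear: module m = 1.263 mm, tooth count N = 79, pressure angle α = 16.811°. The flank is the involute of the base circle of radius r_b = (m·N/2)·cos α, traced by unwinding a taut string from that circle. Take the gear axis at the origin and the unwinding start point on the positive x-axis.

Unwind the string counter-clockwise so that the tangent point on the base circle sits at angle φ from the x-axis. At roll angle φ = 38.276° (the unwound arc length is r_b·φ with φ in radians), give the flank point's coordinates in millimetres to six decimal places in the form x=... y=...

pitch radius r_p = m·N/2 = 1.263·79/2 = 49.888500
base radius r_b = r_p·cos α = 49.888500·cos 16.811° = 47.756465
roll angle φ = 38.276° = 0.66804222 rad
x = r_b·(cos φ + φ·sin φ) = 47.756465·(0.78503591 + 0.66804222·0.61945025) = 57.253069
y = r_b·(sin φ − φ·cos φ) = 47.756465·(0.61945025 − 0.66804222·0.78503591) = 4.537490

x=57.253069 y=4.537490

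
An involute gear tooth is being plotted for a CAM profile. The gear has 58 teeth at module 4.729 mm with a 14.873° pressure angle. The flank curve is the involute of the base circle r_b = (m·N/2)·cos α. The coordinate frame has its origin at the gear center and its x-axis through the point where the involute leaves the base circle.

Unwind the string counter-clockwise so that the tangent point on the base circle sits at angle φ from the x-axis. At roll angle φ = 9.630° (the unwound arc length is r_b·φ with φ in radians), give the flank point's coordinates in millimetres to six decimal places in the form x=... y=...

pitch radius r_p = m·N/2 = 4.729·58/2 = 137.141000
base radius r_b = r_p·cos α = 137.141000·cos 14.873° = 132.546385
roll angle φ = 9.630° = 0.16807521 rad
x = r_b·(cos φ + φ·sin φ) = 132.546385·(0.98590858 + 0.16807521·0.16728499) = 134.405353
y = r_b·(sin φ − φ·cos φ) = 132.546385·(0.16728499 − 0.16807521·0.98590858) = 0.209185

x=134.405353 y=0.209185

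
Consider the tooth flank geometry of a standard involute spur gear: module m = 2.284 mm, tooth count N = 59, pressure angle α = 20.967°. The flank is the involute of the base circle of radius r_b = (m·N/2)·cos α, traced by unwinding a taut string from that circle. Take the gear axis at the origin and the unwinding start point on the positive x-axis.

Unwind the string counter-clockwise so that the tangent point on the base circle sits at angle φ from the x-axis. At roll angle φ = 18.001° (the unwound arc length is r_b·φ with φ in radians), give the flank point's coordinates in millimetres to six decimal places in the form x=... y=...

x=65.945631 y=0.643982

pitch radius r_p = m·N/2 = 2.284·59/2 = 67.378000
base radius r_b = r_p·cos α = 67.378000·cos 20.967° = 62.916679
roll angle φ = 18.001° = 0.31417672 rad
x = r_b·(cos φ + φ·sin φ) = 62.916679·(0.95105112 + 0.31417672·0.30903359) = 65.945631
y = r_b·(sin φ − φ·cos φ) = 62.916679·(0.30903359 − 0.31417672·0.95105112) = 0.643982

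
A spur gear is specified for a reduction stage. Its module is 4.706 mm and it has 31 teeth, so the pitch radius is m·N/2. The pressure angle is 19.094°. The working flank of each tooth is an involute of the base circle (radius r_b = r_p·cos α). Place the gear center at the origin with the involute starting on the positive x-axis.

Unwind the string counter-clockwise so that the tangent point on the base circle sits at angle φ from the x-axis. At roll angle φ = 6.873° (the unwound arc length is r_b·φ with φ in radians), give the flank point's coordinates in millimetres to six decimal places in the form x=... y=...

pitch radius r_p = m·N/2 = 4.706·31/2 = 72.943000
base radius r_b = r_p·cos α = 72.943000·cos 19.094° = 68.929908
roll angle φ = 6.873° = 0.11995648 rad
x = r_b·(cos φ + φ·sin φ) = 68.929908·(0.99281384 + 0.11995648·0.11966900) = 69.424060
y = r_b·(sin φ − φ·cos φ) = 68.929908·(0.11966900 − 0.11995648·0.99281384) = 0.039603

x=69.424060 y=0.039603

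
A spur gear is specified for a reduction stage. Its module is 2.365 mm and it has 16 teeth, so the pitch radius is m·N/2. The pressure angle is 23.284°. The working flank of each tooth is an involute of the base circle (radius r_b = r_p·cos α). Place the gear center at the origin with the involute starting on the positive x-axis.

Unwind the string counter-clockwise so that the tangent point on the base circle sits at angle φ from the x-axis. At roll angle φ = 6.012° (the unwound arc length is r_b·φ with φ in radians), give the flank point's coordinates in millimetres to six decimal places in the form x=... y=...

pitch radius r_p = m·N/2 = 2.365·16/2 = 18.920000
base radius r_b = r_p·cos α = 18.920000·cos 23.284° = 17.379095
roll angle φ = 6.012° = 0.10492919 rad
x = r_b·(cos φ + φ·sin φ) = 17.379095·(0.99449998 + 0.10492919·0.10473675) = 17.474505
y = r_b·(sin φ − φ·cos φ) = 17.379095·(0.10473675 − 0.10492919·0.99449998) = 0.006685

x=17.474505 y=0.006685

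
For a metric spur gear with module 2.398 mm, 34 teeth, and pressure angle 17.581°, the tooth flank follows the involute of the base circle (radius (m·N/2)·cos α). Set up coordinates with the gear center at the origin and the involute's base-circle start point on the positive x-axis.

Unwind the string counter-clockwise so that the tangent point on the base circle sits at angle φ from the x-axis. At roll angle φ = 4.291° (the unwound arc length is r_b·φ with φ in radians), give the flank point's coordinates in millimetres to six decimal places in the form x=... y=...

x=38.970688 y=0.005438

pitch radius r_p = m·N/2 = 2.398·34/2 = 40.766000
base radius r_b = r_p·cos α = 40.766000·cos 17.581° = 38.861856
roll angle φ = 4.291° = 0.07489208 rad
x = r_b·(cos φ + φ·sin φ) = 38.861856·(0.99719690 + 0.07489208·0.07482209) = 38.970688
y = r_b·(sin φ − φ·cos φ) = 38.861856·(0.07482209 − 0.07489208·0.99719690) = 0.005438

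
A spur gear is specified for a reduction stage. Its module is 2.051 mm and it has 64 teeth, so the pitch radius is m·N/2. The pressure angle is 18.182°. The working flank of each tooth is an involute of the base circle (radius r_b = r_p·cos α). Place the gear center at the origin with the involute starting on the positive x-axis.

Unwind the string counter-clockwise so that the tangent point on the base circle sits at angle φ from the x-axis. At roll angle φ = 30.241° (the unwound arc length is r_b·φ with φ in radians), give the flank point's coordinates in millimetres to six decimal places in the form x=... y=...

x=70.444781 y=2.971827

pitch radius r_p = m·N/2 = 2.051·64/2 = 65.632000
base radius r_b = r_p·cos α = 65.632000·cos 18.182° = 62.355003
roll angle φ = 30.241° = 0.52780502 rad
x = r_b·(cos φ + φ·sin φ) = 62.355003·(0.86391463 + 0.52780502·0.50363828) = 70.444781
y = r_b·(sin φ − φ·cos φ) = 62.355003·(0.50363828 − 0.52780502·0.86391463) = 2.971827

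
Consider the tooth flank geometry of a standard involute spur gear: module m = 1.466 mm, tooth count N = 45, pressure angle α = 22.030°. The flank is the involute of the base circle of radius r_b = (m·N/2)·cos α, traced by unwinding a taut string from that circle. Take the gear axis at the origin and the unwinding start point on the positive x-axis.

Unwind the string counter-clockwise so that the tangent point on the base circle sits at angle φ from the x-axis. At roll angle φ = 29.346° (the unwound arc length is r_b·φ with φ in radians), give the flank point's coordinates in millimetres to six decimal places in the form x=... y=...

pitch radius r_p = m·N/2 = 1.466·45/2 = 32.985000
base radius r_b = r_p·cos α = 32.985000·cos 22.030° = 30.576685
roll angle φ = 29.346° = 0.51218432 rad
x = r_b·(cos φ + φ·sin φ) = 30.576685·(0.87167609 + 0.51218432·0.49008244) = 34.328097
y = r_b·(sin φ − φ·cos φ) = 30.576685·(0.49008244 − 0.51218432·0.87167609) = 1.333865

x=34.328097 y=1.333865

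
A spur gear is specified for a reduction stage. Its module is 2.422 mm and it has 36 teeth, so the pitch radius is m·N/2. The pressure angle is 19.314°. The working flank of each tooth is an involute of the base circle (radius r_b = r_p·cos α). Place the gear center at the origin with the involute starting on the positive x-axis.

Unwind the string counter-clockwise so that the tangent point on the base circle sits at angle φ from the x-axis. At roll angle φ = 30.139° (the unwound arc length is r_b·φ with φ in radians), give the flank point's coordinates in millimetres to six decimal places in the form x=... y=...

x=46.446779 y=1.941433

pitch radius r_p = m·N/2 = 2.422·36/2 = 43.596000
base radius r_b = r_p·cos α = 43.596000·cos 19.314° = 41.142424
roll angle φ = 30.139° = 0.52602478 rad
x = r_b·(cos φ + φ·sin φ) = 41.142424·(0.86480985 + 0.52602478·0.50209951) = 46.446779
y = r_b·(sin φ − φ·cos φ) = 41.142424·(0.50209951 − 0.52602478·0.86480985) = 1.941433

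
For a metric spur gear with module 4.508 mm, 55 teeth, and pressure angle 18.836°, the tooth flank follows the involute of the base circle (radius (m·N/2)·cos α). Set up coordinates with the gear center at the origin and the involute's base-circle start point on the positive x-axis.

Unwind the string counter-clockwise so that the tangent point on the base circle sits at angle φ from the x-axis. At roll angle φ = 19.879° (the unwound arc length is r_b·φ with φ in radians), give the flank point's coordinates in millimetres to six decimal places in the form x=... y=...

pitch radius r_p = m·N/2 = 4.508·55/2 = 123.970000
base radius r_b = r_p·cos α = 123.970000·cos 18.836° = 117.330983
roll angle φ = 19.879° = 0.34695400 rad
x = r_b·(cos φ + φ·sin φ) = 117.330983·(0.94041282 + 0.34695400·0.34003489) = 124.181856
y = r_b·(sin φ − φ·cos φ) = 117.330983·(0.34003489 − 0.34695400·0.94041282) = 1.613876

x=124.181856 y=1.613876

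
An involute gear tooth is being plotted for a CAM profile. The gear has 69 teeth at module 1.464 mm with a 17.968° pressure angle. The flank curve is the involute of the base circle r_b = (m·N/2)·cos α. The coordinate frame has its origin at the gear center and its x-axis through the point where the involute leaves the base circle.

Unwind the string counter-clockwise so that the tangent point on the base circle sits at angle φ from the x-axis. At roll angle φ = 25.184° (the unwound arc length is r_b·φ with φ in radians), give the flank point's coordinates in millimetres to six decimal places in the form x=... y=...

x=52.463987 y=1.333879

pitch radius r_p = m·N/2 = 1.464·69/2 = 50.508000
base radius r_b = r_p·cos α = 50.508000·cos 17.968° = 48.044672
roll angle φ = 25.184° = 0.43954372 rad
x = r_b·(cos φ + φ·sin φ) = 48.044672·(0.90494592 + 0.43954372·0.42552660) = 52.463987
y = r_b·(sin φ − φ·cos φ) = 48.044672·(0.42552660 − 0.43954372·0.90494592) = 1.333879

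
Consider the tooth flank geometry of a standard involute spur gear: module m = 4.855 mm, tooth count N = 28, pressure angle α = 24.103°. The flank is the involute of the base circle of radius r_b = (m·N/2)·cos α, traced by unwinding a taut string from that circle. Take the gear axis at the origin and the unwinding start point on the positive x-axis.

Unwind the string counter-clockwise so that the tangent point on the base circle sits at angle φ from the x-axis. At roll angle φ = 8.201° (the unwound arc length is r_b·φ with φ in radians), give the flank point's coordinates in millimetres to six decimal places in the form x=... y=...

pitch radius r_p = m·N/2 = 4.855·28/2 = 67.970000
base radius r_b = r_p·cos α = 67.970000·cos 24.103° = 62.043886
roll angle φ = 8.201° = 0.14313445 rad
x = r_b·(cos φ + φ·sin φ) = 62.043886·(0.98977374 + 0.14313445·0.14264621) = 62.676195
y = r_b·(sin φ − φ·cos φ) = 62.043886·(0.14264621 − 0.14313445·0.98977374) = 0.060523

x=62.676195 y=0.060523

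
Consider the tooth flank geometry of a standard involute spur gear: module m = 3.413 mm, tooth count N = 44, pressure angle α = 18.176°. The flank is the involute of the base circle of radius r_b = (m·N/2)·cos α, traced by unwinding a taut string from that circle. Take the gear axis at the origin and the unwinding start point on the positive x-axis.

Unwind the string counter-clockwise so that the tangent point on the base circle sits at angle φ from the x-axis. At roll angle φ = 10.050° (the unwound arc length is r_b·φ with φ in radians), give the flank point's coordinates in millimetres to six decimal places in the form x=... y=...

x=72.428446 y=0.127939

pitch radius r_p = m·N/2 = 3.413·44/2 = 75.086000
base radius r_b = r_p·cos α = 75.086000·cos 18.176° = 71.339419
roll angle φ = 10.050° = 0.17540559 rad
x = r_b·(cos φ + φ·sin φ) = 71.339419·(0.98465584 + 0.17540559·0.17450752) = 72.428446
y = r_b·(sin φ − φ·cos φ) = 71.339419·(0.17450752 − 0.17540559·0.98465584) = 0.127939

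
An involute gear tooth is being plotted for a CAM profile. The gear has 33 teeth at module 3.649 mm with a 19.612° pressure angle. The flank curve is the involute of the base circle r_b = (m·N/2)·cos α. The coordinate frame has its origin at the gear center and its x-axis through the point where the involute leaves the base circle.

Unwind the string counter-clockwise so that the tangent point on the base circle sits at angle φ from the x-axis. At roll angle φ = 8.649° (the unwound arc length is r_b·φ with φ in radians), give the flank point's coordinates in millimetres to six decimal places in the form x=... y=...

pitch radius r_p = m·N/2 = 3.649·33/2 = 60.208500
base radius r_b = r_p·cos α = 60.208500·cos 19.612° = 56.715635
roll angle φ = 8.649° = 0.15095353 rad
x = r_b·(cos φ + φ·sin φ) = 56.715635·(0.98862814 + 0.15095353·0.15038088) = 57.358147
y = r_b·(sin φ − φ·cos φ) = 56.715635·(0.15038088 − 0.15095353·0.98862814) = 0.064882

x=57.358147 y=0.064882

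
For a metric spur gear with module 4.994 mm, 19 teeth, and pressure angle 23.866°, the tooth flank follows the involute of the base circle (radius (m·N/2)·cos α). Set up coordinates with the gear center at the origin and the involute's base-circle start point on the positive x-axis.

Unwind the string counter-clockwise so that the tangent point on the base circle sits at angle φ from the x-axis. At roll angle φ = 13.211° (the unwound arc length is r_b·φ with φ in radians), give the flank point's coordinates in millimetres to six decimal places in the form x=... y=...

pitch radius r_p = m·N/2 = 4.994·19/2 = 47.443000
base radius r_b = r_p·cos α = 47.443000·cos 23.866° = 43.386349
roll angle φ = 13.211° = 0.23057545 rad
x = r_b·(cos φ + φ·sin φ) = 43.386349·(0.97353504 + 0.23057545·0.22853778) = 44.524383
y = r_b·(sin φ − φ·cos φ) = 43.386349·(0.22853778 − 0.23057545·0.97353504) = 0.176344

x=44.524383 y=0.176344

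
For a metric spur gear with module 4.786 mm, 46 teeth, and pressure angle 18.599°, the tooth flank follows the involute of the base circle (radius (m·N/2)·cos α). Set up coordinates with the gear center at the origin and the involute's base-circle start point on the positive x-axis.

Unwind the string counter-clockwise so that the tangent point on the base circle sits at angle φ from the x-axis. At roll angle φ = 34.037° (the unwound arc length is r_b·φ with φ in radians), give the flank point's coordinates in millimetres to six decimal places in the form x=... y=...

pitch radius r_p = m·N/2 = 4.786·46/2 = 110.078000
base radius r_b = r_p·cos α = 110.078000·cos 18.599° = 104.329064
roll angle φ = 34.037° = 0.59405772 rad
x = r_b·(cos φ + φ·sin φ) = 104.329064·(0.82867629 + 0.59405772·0.55972816) = 121.145565
y = r_b·(sin φ − φ·cos φ) = 104.329064·(0.55972816 − 0.59405772·0.82867629) = 7.036642

x=121.145565 y=7.036642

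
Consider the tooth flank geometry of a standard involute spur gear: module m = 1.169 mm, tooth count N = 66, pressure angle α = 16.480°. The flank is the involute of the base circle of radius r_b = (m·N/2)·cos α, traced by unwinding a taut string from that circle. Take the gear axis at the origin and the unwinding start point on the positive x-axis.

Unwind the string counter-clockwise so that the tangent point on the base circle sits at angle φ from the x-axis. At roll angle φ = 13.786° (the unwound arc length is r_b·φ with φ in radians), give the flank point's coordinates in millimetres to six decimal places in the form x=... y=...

pitch radius r_p = m·N/2 = 1.169·66/2 = 38.577000
base radius r_b = r_p·cos α = 38.577000·cos 16.480° = 36.992211
roll angle φ = 13.786° = 0.24061109 rad
x = r_b·(cos φ + φ·sin φ) = 36.992211·(0.97119254 + 0.24061109·0.23829616) = 38.047571
y = r_b·(sin φ − φ·cos φ) = 36.992211·(0.23829616 − 0.24061109·0.97119254) = 0.170773

x=38.047571 y=0.170773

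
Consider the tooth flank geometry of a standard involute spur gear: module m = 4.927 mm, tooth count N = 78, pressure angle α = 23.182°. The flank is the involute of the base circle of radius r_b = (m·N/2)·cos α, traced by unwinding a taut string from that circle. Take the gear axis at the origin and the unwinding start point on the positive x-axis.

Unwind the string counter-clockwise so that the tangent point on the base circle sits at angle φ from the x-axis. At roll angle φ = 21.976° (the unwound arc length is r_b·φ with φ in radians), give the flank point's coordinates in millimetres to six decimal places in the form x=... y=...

x=189.157349 y=3.273703

pitch radius r_p = m·N/2 = 4.927·78/2 = 192.153000
base radius r_b = r_p·cos α = 192.153000·cos 23.182° = 176.638385
roll angle φ = 21.976° = 0.38355356 rad
x = r_b·(cos φ + φ·sin φ) = 176.638385·(0.92734069 + 0.38355356·0.37421818) = 189.157349
y = r_b·(sin φ − φ·cos φ) = 176.638385·(0.37421818 − 0.38355356·0.92734069) = 3.273703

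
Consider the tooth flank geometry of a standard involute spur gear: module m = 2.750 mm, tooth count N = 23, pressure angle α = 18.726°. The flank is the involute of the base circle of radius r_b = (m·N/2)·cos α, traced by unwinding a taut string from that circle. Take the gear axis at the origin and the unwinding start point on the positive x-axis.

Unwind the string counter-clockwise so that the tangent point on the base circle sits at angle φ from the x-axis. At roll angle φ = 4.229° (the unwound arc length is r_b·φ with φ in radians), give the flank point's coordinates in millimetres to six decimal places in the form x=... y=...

x=30.032395 y=0.004012

pitch radius r_p = m·N/2 = 2.750·23/2 = 31.625000
base radius r_b = r_p·cos α = 31.625000·cos 18.726° = 29.950921
roll angle φ = 4.229° = 0.07380997 rad
x = r_b·(cos φ + φ·sin φ) = 29.950921·(0.99727728 + 0.07380997·0.07374297) = 30.032395
y = r_b·(sin φ − φ·cos φ) = 29.950921·(0.07374297 − 0.07380997·0.99727728) = 0.004012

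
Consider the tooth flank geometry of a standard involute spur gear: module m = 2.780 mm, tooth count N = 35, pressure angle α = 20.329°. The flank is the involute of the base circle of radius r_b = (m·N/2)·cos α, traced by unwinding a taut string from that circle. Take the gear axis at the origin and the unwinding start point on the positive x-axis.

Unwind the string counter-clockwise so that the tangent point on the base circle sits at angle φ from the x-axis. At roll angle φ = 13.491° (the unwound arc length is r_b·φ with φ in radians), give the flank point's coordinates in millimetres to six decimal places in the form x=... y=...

x=46.866910 y=0.197418

pitch radius r_p = m·N/2 = 2.780·35/2 = 48.650000
base radius r_b = r_p·cos α = 48.650000·cos 20.329° = 45.619748
roll angle φ = 13.491° = 0.23546237 rad
x = r_b·(cos φ + φ·sin φ) = 45.619748·(0.97240658 + 0.23546237·0.23329262) = 46.866910
y = r_b·(sin φ − φ·cos φ) = 45.619748·(0.23329262 − 0.23546237·0.97240658) = 0.197418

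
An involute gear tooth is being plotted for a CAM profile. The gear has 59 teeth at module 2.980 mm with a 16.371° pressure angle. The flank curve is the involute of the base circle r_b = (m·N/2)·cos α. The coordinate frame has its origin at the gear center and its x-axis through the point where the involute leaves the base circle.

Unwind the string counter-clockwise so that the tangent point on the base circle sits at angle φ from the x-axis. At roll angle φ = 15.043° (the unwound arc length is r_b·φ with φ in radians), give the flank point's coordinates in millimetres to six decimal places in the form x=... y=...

pitch radius r_p = m·N/2 = 2.980·59/2 = 87.910000
base radius r_b = r_p·cos α = 87.910000·cos 16.371° = 84.345844
roll angle φ = 15.043° = 0.26254988 rad
x = r_b·(cos φ + φ·sin φ) = 84.345844·(0.96573131 + 0.26254988·0.25954389) = 87.203019
y = r_b·(sin φ − φ·cos φ) = 84.345844·(0.25954389 − 0.26254988·0.96573131) = 0.505337

x=87.203019 y=0.505337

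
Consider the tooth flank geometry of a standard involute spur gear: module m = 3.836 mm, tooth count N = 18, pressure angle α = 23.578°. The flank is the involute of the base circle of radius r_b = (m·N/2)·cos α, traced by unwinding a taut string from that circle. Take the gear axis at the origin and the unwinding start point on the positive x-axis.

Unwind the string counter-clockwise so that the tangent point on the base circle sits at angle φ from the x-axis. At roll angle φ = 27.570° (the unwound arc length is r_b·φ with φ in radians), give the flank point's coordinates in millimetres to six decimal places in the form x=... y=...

pitch radius r_p = m·N/2 = 3.836·18/2 = 34.524000
base radius r_b = r_p·cos α = 34.524000·cos 23.578° = 31.641812
roll angle φ = 27.570° = 0.48118727 rad
x = r_b·(cos φ + φ·sin φ) = 31.641812·(0.88644604 + 0.48118727·0.46283196) = 35.095670
y = r_b·(sin φ − φ·cos φ) = 31.641812·(0.46283196 − 0.48118727·0.88644604) = 1.148136

x=35.095670 y=1.148136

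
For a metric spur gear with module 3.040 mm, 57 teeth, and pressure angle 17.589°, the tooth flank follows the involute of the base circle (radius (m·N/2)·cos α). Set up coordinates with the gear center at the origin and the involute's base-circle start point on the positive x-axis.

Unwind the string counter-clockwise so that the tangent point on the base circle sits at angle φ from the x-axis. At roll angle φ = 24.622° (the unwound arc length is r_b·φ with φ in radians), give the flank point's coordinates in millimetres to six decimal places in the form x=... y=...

x=89.866973 y=2.144687

pitch radius r_p = m·N/2 = 3.040·57/2 = 86.640000
base radius r_b = r_p·cos α = 86.640000·cos 17.589° = 82.589467
roll angle φ = 24.622° = 0.42973497 rad
x = r_b·(cos φ + φ·sin φ) = 82.589467·(0.90907620 + 0.42973497·0.41662988) = 89.866973
y = r_b·(sin φ − φ·cos φ) = 82.589467·(0.41662988 − 0.42973497·0.90907620) = 2.144687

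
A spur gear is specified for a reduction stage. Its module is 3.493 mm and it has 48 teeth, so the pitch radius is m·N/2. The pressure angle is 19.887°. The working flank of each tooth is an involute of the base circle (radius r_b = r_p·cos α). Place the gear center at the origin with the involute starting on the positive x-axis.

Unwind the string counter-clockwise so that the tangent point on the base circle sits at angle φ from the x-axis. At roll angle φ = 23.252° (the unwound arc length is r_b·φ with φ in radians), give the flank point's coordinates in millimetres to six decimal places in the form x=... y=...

x=85.059462 y=1.727543

pitch radius r_p = m·N/2 = 3.493·48/2 = 83.832000
base radius r_b = r_p·cos α = 83.832000·cos 19.887° = 78.832707
roll angle φ = 23.252° = 0.40582396 rad
x = r_b·(cos φ + φ·sin φ) = 78.832707·(0.91877743 + 0.40582396·0.39477593) = 85.059462
y = r_b·(sin φ − φ·cos φ) = 78.832707·(0.39477593 − 0.40582396·0.91877743) = 1.727543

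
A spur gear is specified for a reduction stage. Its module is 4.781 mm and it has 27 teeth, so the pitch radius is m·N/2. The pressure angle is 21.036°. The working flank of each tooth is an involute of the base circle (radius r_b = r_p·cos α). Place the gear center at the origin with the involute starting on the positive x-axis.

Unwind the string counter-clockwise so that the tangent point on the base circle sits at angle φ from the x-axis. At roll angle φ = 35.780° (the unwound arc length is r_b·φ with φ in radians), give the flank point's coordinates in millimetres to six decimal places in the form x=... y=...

pitch radius r_p = m·N/2 = 4.781·27/2 = 64.543500
base radius r_b = r_p·cos α = 64.543500·cos 21.036° = 60.242003
roll angle φ = 35.780° = 0.62447881 rad
x = r_b·(cos φ + φ·sin φ) = 60.242003·(0.81126796 + 0.62447881·0.58467452) = 70.867777
y = r_b·(sin φ − φ·cos φ) = 60.242003·(0.58467452 − 0.62447881·0.81126796) = 4.702182

x=70.867777 y=4.702182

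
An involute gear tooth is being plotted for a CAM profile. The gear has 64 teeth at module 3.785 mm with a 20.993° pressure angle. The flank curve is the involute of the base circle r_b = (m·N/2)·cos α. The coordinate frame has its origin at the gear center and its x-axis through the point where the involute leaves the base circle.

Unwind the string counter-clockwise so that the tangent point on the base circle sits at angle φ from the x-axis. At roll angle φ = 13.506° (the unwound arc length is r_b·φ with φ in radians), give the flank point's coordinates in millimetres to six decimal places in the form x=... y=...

x=116.178766 y=0.490980

pitch radius r_p = m·N/2 = 3.785·64/2 = 121.120000
base radius r_b = r_p·cos α = 121.120000·cos 20.993° = 113.080563
roll angle φ = 13.506° = 0.23572417 rad
x = r_b·(cos φ + φ·sin φ) = 113.080563·(0.97234547 + 0.23572417·0.23354719) = 116.178766
y = r_b·(sin φ − φ·cos φ) = 113.080563·(0.23354719 − 0.23572417·0.97234547) = 0.490980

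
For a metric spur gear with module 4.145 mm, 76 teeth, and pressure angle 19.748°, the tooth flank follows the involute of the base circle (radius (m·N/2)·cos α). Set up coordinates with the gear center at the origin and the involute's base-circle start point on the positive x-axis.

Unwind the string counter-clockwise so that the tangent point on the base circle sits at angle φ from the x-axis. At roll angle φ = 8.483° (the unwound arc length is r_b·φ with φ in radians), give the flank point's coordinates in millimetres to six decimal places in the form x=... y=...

pitch radius r_p = m·N/2 = 4.145·76/2 = 157.510000
base radius r_b = r_p·cos α = 157.510000·cos 19.748° = 148.246492
roll angle φ = 8.483° = 0.14805628 rad
x = r_b·(cos φ + φ·sin φ) = 148.246492·(0.98905968 + 0.14805628·0.14751596) = 149.862429
y = r_b·(sin φ − φ·cos φ) = 148.246492·(0.14751596 − 0.14805628·0.98905968) = 0.160026

x=149.862429 y=0.160026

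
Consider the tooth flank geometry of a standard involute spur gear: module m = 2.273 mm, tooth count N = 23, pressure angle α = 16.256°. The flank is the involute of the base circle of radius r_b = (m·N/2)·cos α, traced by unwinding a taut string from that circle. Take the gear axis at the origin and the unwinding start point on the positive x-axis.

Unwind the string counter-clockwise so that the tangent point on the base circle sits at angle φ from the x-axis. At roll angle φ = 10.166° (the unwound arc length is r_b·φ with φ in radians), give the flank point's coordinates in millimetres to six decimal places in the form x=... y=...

pitch radius r_p = m·N/2 = 2.273·23/2 = 26.139500
base radius r_b = r_p·cos α = 26.139500·cos 16.256° = 25.094457
roll angle φ = 10.166° = 0.17743017 rad
x = r_b·(cos φ + φ·sin φ) = 25.094457·(0.98430052 + 0.17743017·0.17650068) = 25.486359
y = r_b·(sin φ − φ·cos φ) = 25.094457·(0.17650068 − 0.17743017·0.98430052) = 0.046577

x=25.486359 y=0.046577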